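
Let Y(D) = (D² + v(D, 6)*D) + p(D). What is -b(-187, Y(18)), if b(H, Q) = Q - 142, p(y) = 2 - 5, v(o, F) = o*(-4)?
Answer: 1117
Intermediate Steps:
v(o, F) = -4*o
p(y) = -3
Y(D) = -3 - 3*D² (Y(D) = (D² + (-4*D)*D) - 3 = (D² - 4*D²) - 3 = -3*D² - 3 = -3 - 3*D²)
b(H, Q) = -142 + Q
-b(-187, Y(18)) = -(-142 + (-3 - 3*18²)) = -(-142 + (-3 - 3*324)) = -(-142 + (-3 - 972)) = -(-142 - 975) = -1*(-1117) = 1117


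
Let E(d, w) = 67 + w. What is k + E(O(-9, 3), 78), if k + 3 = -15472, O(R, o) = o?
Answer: -15330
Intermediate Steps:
k = -15475 (k = -3 - 15472 = -15475)
k + E(O(-9, 3), 78) = -15475 + (67 + 78) = -15475 + 145 = -15330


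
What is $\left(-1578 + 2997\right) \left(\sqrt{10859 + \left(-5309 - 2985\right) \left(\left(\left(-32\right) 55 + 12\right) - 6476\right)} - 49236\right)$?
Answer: $-69865884 + 1419 \sqrt{68220715} \approx -5.8146 \cdot 10^{7}$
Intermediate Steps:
$\left(-1578 + 2997\right) \left(\sqrt{10859 + \left(-5309 - 2985\right) \left(\left(\left(-32\right) 55 + 12\right) - 6476\right)} - 49236\right) = 1419 \left(\sqrt{10859 - 8294 \left(\left(-1760 + 12\right) - 6476\right)} - 49236\right) = 1419 \left(\sqrt{10859 - 8294 \left(-1748 - 6476\right)} - 49236\right) = 1419 \left(\sqrt{10859 - -68209856} - 49236\right) = 1419 \left(\sqrt{10859 + 68209856} - 49236\right) = 1419 \left(\sqrt{68220715} - 49236\right) = 1419 \left(-49236 + \sqrt{68220715}\right) = -69865884 + 1419 \sqrt{68220715}$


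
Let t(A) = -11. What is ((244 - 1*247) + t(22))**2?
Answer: 196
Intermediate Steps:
((244 - 1*247) + t(22))**2 = ((244 - 1*247) - 11)**2 = ((244 - 247) - 11)**2 = (-3 - 11)**2 = (-14)**2 = 196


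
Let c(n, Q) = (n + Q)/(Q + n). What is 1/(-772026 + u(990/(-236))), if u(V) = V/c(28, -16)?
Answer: -118/91099563 ≈ -1.2953e-6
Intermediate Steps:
c(n, Q) = 1 (c(n, Q) = (Q + n)/(Q + n) = 1)
u(V) = V (u(V) = V/1 = V*1 = V)
1/(-772026 + u(990/(-236))) = 1/(-772026 + 990/(-236)) = 1/(-772026 + 990*(-1/236)) = 1/(-772026 - 495/118) = 1/(-91099563/118) = -118/91099563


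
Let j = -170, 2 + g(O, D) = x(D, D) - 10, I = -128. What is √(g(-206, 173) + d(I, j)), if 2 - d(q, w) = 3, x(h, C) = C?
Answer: 4*√10 ≈ 12.649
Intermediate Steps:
g(O, D) = -12 + D (g(O, D) = -2 + (D - 10) = -2 + (-10 + D) = -12 + D)
d(q, w) = -1 (d(q, w) = 2 - 1*3 = 2 - 3 = -1)
√(g(-206, 173) + d(I, j)) = √((-12 + 173) - 1) = √(161 - 1) = √160 = 4*√10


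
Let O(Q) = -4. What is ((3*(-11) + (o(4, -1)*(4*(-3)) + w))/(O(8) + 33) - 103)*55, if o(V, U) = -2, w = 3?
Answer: -164615/29 ≈ -5676.4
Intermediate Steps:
((3*(-11) + (o(4, -1)*(4*(-3)) + w))/(O(8) + 33) - 103)*55 = ((3*(-11) + (-8*(-3) + 3))/(-4 + 33) - 103)*55 = ((-33 + (-2*(-12) + 3))/29 - 103)*55 = ((-33 + (24 + 3))*(1/29) - 103)*55 = ((-33 + 27)*(1/29) - 103)*55 = (-6*1/29 - 103)*55 = (-6/29 - 103)*55 = -2993/29*55 = -164615/29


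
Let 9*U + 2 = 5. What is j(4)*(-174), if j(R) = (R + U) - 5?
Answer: 116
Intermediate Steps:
U = ⅓ (U = -2/9 + (⅑)*5 = -2/9 + 5/9 = ⅓ ≈ 0.33333)
j(R) = -14/3 + R (j(R) = (R + ⅓) - 5 = (⅓ + R) - 5 = -14/3 + R)
j(4)*(-174) = (-14/3 + 4)*(-174) = -⅔*(-174) = 116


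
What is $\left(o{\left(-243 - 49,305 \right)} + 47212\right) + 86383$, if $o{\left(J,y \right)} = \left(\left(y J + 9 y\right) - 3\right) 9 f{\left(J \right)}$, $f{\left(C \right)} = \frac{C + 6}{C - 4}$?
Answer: $- \frac{45659603}{74} \approx -6.1702 \cdot 10^{5}$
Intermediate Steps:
$f{\left(C \right)} = \frac{6 + C}{-4 + C}$
$o{\left(J,y \right)} = \frac{\left(6 + J\right) \left(-27 + 81 y + 9 J y\right)}{-4 + J}$ ($o{\left(J,y \right)} = \left(\left(y J + 9 y\right) - 3\right) 9 \frac{6 + J}{-4 + J} = \left(\left(J y + 9 y\right) - 3\right) 9 \frac{6 + J}{-4 + J} = \left(\left(9 y + J y\right) - 3\right) 9 \frac{6 + J}{-4 + J} = \left(-3 + 9 y + J y\right) 9 \frac{6 + J}{-4 + J} = \left(-27 + 81 y + 9 J y\right) \frac{6 + J}{-4 + J} = \frac{\left(6 + J\right) \left(-27 + 81 y + 9 J y\right)}{-4 + J}$)
$\left(o{\left(-243 - 49,305 \right)} + 47212\right) + 86383 = \left(\frac{9 \left(6 - 292\right) \left(-3 + 9 \cdot 305 + \left(-243 - 49\right) 305\right)}{-4 - 292} + 47212\right) + 86383 = \left(\frac{9 \left(6 - 292\right) \left(-3 + 2745 - 89060\right)}{-4 - 292} + 47212\right) + 86383 = \left(9 \frac{1}{-296} \left(-286\right) \left(-3 + 2745 - 89060\right) + 47212\right) + 86383 = \left(9 \left(- \frac{1}{296}\right) \left(-286\right) \left(-86318\right) + 47212\right) + 86383 = \left(- \frac{55545633}{74} + 47212\right) + 86383 = - \frac{52051945}{74} + 86383 = - \frac{45659603}{74}$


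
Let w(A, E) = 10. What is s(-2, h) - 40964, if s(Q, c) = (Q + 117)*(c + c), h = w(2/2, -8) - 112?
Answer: -64424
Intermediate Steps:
h = -102 (h = 10 - 112 = -102)
s(Q, c) = 2*c*(117 + Q) (s(Q, c) = (117 + Q)*(2*c) = 2*c*(117 + Q))
s(-2, h) - 40964 = 2*(-102)*(117 - 2) - 40964 = 2*(-102)*115 - 40964 = -23460 - 40964 = -64424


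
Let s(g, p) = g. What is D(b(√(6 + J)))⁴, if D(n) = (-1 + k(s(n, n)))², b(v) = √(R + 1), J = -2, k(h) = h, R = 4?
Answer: (1 - √5)⁸ ≈ 5.4493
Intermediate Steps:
b(v) = √5 (b(v) = √(4 + 1) = √5)
D(n) = (-1 + n)²
D(b(√(6 + J)))⁴ = ((-1 + √5)²)⁴ = (-1 + √5)⁸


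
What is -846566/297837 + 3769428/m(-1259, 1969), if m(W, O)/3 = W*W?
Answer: -967650639434/472095769797 ≈ -2.0497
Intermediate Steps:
m(W, O) = 3*W² (m(W, O) = 3*(W*W) = 3*W²)
-846566/297837 + 3769428/m(-1259, 1969) = -846566/297837 + 3769428/((3*(-1259)²)) = -846566*1/297837 + 3769428/((3*1585081)) = -846566/297837 + 3769428/4755243 = -846566/297837 + 3769428*(1/4755243) = -846566/297837 + 1256476/1585081 = -967650639434/472095769797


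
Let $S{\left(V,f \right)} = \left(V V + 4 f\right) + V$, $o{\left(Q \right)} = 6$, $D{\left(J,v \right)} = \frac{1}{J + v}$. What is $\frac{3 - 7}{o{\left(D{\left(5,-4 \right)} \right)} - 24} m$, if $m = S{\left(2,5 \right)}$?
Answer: $\frac{52}{9} \approx 5.7778$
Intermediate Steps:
$S{\left(V,f \right)} = V + V^{2} + 4 f$ ($S{\left(V,f \right)} = \left(V^{2} + 4 f\right) + V = V + V^{2} + 4 f$)
$m = 26$ ($m = 2 + 2^{2} + 4 \cdot 5 = 2 + 4 + 20 = 26$)
$\frac{3 - 7}{o{\left(D{\left(5,-4 \right)} \right)} - 24} m = \frac{3 - 7}{6 - 24} \cdot 26 = - \frac{4}{-18} \cdot 26 = \left(-4\right) \left(- \frac{1}{18}\right) 26 = \frac{2}{9} \cdot 26 = \frac{52}{9}$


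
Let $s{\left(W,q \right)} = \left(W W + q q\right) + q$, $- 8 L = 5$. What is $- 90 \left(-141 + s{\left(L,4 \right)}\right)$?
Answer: $\frac{347355}{32} \approx 10855.0$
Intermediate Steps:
$L = - \frac{5}{8}$ ($L = \left(- \frac{1}{8}\right) 5 = - \frac{5}{8} \approx -0.625$)
$s{\left(W,q \right)} = q + W^{2} + q^{2}$ ($s{\left(W,q \right)} = \left(W^{2} + q^{2}\right) + q = q + W^{2} + q^{2}$)
$- 90 \left(-141 + s{\left(L,4 \right)}\right) = - 90 \left(-141 + \left(4 + \left(- \frac{5}{8}\right)^{2} + 4^{2}\right)\right) = - 90 \left(-141 + \left(4 + \frac{25}{64} + 16\right)\right) = - 90 \left(-141 + \frac{1305}{64}\right) = \left(-90\right) \left(- \frac{7719}{64}\right) = \frac{347355}{32}$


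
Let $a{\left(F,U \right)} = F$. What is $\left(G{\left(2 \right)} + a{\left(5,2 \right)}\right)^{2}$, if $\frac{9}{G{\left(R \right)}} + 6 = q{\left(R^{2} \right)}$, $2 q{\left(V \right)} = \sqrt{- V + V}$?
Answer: $\frac{49}{4} \approx 12.25$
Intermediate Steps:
$q{\left(V \right)} = 0$ ($q{\left(V \right)} = \frac{\sqrt{- V + V}}{2} = \frac{\sqrt{0}}{2} = \frac{1}{2} \cdot 0 = 0$)
$G{\left(R \right)} = - \frac{3}{2}$ ($G{\left(R \right)} = \frac{9}{-6 + 0} = \frac{9}{-6} = 9 \left(- \frac{1}{6}\right) = - \frac{3}{2}$)
$\left(G{\left(2 \right)} + a{\left(5,2 \right)}\right)^{2} = \left(- \frac{3}{2} + 5\right)^{2} = \left(\frac{7}{2}\right)^{2} = \frac{49}{4}$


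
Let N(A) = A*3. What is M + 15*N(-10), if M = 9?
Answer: -441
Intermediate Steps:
N(A) = 3*A
M + 15*N(-10) = 9 + 15*(3*(-10)) = 9 + 15*(-30) = 9 - 450 = -441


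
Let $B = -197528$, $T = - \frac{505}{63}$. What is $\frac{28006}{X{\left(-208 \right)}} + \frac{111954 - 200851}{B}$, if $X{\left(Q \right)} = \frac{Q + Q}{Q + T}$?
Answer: $\frac{4705431138743}{323550864} \approx 14543.0$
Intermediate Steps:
$T = - \frac{505}{63}$ ($T = \left(-505\right) \frac{1}{63} = - \frac{505}{63} \approx -8.0159$)
$X{\left(Q \right)} = \frac{2 Q}{- \frac{505}{63} + Q}$ ($X{\left(Q \right)} = \frac{Q + Q}{Q - \frac{505}{63}} = \frac{2 Q}{- \frac{505}{63} + Q}$)
$\frac{28006}{X{\left(-208 \right)}} + \frac{111954 - 200851}{B} = \frac{28006}{126 \left(-208\right) \frac{1}{-505 + 63 \left(-208\right)}} + \frac{111954 - 200851}{-197528} = \frac{28006}{126 \left(-208\right) \frac{1}{-505 - 13104}} - - \frac{88897}{197528} = \frac{28006}{126 \left(-208\right) \frac{1}{-13609}} + \frac{88897}{197528} = \frac{28006}{126 \left(-208\right) \left(- \frac{1}{13609}\right)} + \frac{88897}{197528} = \frac{28006}{\frac{26208}{13609}} + \frac{88897}{197528} = 28006 \cdot \frac{13609}{26208} + \frac{88897}{197528} = \frac{190566827}{13104} + \frac{88897}{197528} = \frac{4705431138743}{323550864}$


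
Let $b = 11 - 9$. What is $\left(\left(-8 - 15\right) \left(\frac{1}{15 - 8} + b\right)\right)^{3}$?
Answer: $- \frac{41063625}{343} \approx -1.1972 \cdot 10^{5}$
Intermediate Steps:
$b = 2$ ($b = 11 - 9 = 2$)
$\left(\left(-8 - 15\right) \left(\frac{1}{15 - 8} + b\right)\right)^{3} = \left(\left(-8 - 15\right) \left(\frac{1}{15 - 8} + 2\right)\right)^{3} = \left(- 23 \left(\frac{1}{7} + 2\right)\right)^{3} = \left(\left(-23\right) \frac{15}{7}\right)^{3} = \left(- \frac{345}{7}\right)^{3} = - \frac{41063625}{343}$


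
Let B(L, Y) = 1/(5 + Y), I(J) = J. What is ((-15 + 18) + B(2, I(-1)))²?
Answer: 169/16 ≈ 10.563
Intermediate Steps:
((-15 + 18) + B(2, I(-1)))² = ((-15 + 18) + 1/(5 - 1))² = (3 + 1/4)² = (3 + ¼)² = (13/4)² = 169/16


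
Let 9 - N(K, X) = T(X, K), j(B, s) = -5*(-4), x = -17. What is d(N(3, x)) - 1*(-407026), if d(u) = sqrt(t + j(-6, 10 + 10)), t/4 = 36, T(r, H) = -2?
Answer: 407026 + 2*sqrt(41) ≈ 4.0704e+5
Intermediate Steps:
j(B, s) = 20
t = 144 (t = 4*36 = 144)
N(K, X) = 11 (N(K, X) = 9 - 1*(-2) = 9 + 2 = 11)
d(u) = 2*sqrt(41) (d(u) = sqrt(144 + 20) = sqrt(164) = 2*sqrt(41))
d(N(3, x)) - 1*(-407026) = 2*sqrt(41) - 1*(-407026) = 2*sqrt(41) + 407026 = 407026 + 2*sqrt(41)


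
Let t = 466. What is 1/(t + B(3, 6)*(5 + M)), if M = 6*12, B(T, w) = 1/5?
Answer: 5/2407 ≈ 0.0020773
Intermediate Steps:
B(T, w) = 1/5
M = 72
1/(t + B(3, 6)*(5 + M)) = 1/(466 + (5 + 72)/5) = 1/(466 + (1/5)*77) = 1/(466 + 77/5) = 1/(2407/5) = 5/2407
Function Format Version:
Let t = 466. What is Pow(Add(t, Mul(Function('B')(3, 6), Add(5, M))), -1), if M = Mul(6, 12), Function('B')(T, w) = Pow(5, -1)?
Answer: Rational(5, 2407) ≈ 0.0020773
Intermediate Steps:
Function('B')(T, w) = Rational(1, 5)
M = 72
Pow(Add(t, Mul(Function('B')(3, 6), Add(5, M))), -1) = Pow(Add(466, Mul(Rational(1, 5), Add(5, 72))), -1) = Pow(Add(466, Mul(Rational(1, 5), 77)), -1) = Pow(Add(466, Rational(77, 5)), -1) = Pow(Rational(2407, 5), -1) = Rational(5, 2407)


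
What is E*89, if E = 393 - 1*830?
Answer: -38893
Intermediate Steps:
E = -437 (E = 393 - 830 = -437)
E*89 = -437*89 = -38893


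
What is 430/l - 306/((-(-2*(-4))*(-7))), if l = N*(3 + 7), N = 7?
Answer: 19/28 ≈ 0.67857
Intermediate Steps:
l = 70 (l = 7*(3 + 7) = 7*10 = 70)
430/l - 306/((-(-2*(-4))*(-7))) = 430/70 - 306/((-(-2*(-4))*(-7))) = 430*(1/70) - 306/((-8*(-7))) = 43/7 - 306/((-1*(-56))) = 43/7 - 306/56 = 43/7 - 306*1/56 = 43/7 - 153/28 = 19/28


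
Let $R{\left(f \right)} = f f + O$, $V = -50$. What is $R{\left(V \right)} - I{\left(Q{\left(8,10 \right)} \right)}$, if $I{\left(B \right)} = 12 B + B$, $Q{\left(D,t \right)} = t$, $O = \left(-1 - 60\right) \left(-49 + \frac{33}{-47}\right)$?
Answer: $\frac{253886}{47} \approx 5401.8$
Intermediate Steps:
$O = \frac{142496}{47}$ ($O = - 61 \left(-49 + 33 \left(- \frac{1}{47}\right)\right) = - 61 \left(-49 - \frac{33}{47}\right) = \left(-61\right) \left(- \frac{2336}{47}\right) = \frac{142496}{47} \approx 3031.8$)
$I{\left(B \right)} = 13 B$
$R{\left(f \right)} = \frac{142496}{47} + f^{2}$ ($R{\left(f \right)} = f f + \frac{142496}{47} = f^{2} + \frac{142496}{47} = \frac{142496}{47} + f^{2}$)
$R{\left(V \right)} - I{\left(Q{\left(8,10 \right)} \right)} = \left(\frac{142496}{47} + \left(-50\right)^{2}\right) - 13 \cdot 10 = \left(\frac{142496}{47} + 2500\right) - 130 = \frac{259996}{47} - 130 = \frac{253886}{47}$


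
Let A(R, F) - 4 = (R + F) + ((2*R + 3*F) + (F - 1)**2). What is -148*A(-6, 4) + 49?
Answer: -1579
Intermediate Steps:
A(R, F) = 4 + (-1 + F)**2 + 3*R + 4*F (A(R, F) = 4 + ((R + F) + ((2*R + 3*F) + (F - 1)**2)) = 4 + ((F + R) + ((2*R + 3*F) + (-1 + F)**2)) = 4 + ((F + R) + ((-1 + F)**2 + 2*R + 3*F)) = 4 + ((-1 + F)**2 + 3*R + 4*F) = 4 + (-1 + F)**2 + 3*R + 4*F)
-148*A(-6, 4) + 49 = -148*(5 + 4**2 + 2*4 + 3*(-6)) + 49 = -148*(5 + 16 + 8 - 18) + 49 = -148*11 + 49 = -1628 + 49 = -1579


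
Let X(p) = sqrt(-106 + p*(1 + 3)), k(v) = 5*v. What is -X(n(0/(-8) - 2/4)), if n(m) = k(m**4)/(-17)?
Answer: -I*sqrt(122621)/34 ≈ -10.299*I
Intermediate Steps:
n(m) = -5*m**4/17 (n(m) = (5*m**4)/(-17) = (5*m**4)*(-1/17) = -5*m**4/17)
X(p) = sqrt(-106 + 4*p) (X(p) = sqrt(-106 + p*4) = sqrt(-106 + 4*p))
-X(n(0/(-8) - 2/4)) = -sqrt(-106 + 4*(-5*(0/(-8) - 2/4)**4/17)) = -sqrt(-106 + 4*(-5*(0*(-1/8) - 2*1/4)**4/17)) = -sqrt(-106 + 4*(-5*(0 - 1/2)**4/17)) = -sqrt(-106 + 4*(-5*(-1/2)**4/17)) = -sqrt(-106 + 4*(-5/17*1/16)) = -sqrt(-106 + 4*(-5/272)) = -sqrt(-106 - 5/68) = -sqrt(-7213/68) = -I*sqrt(122621)/34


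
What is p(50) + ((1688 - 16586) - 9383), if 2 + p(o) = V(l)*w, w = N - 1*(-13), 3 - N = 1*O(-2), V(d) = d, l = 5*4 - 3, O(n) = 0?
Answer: -24011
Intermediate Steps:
l = 17 (l = 20 - 3 = 17)
N = 3 (N = 3 - 0 = 3 - 1*0 = 3 + 0 = 3)
w = 16 (w = 3 - 1*(-13) = 3 + 13 = 16)
p(o) = 270 (p(o) = -2 + 17*16 = -2 + 272 = 270)
p(50) + ((1688 - 16586) - 9383) = 270 + ((1688 - 16586) - 9383) = 270 + (-14898 - 9383) = 270 - 24281 = -24011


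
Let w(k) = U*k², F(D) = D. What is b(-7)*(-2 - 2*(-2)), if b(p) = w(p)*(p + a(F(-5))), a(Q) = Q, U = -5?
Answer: 5880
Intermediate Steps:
w(k) = -5*k²
b(p) = -5*p²*(-5 + p) (b(p) = (-5*p²)*(p - 5) = (-5*p²)*(-5 + p) = -5*p²*(-5 + p))
b(-7)*(-2 - 2*(-2)) = (5*(-7)²*(5 - 1*(-7)))*(-2 - 2*(-2)) = (5*49*(5 + 7))*(-2 + 4) = (5*49*12)*2 = 2940*2 = 5880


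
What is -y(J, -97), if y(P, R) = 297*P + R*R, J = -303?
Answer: 80582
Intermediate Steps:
y(P, R) = R² + 297*P (y(P, R) = 297*P + R² = R² + 297*P)
-y(J, -97) = -((-97)² + 297*(-303)) = -(9409 - 89991) = -1*(-80582) = 80582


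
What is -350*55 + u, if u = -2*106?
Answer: -19462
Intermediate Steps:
u = -212
-350*55 + u = -350*55 - 212 = -19250 - 212 = -19462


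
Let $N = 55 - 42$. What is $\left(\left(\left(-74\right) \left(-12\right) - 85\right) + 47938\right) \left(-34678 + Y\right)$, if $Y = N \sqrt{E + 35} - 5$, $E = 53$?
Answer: $-1690484103 + 1267266 \sqrt{22} \approx -1.6845 \cdot 10^{9}$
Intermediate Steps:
$N = 13$ ($N = 55 - 42 = 13$)
$Y = -5 + 26 \sqrt{22}$ ($Y = 13 \sqrt{53 + 35} - 5 = 13 \sqrt{88} - 5 = 13 \cdot 2 \sqrt{22} - 5 = 26 \sqrt{22} - 5 = -5 + 26 \sqrt{22} \approx 116.95$)
$\left(\left(\left(-74\right) \left(-12\right) - 85\right) + 47938\right) \left(-34678 + Y\right) = \left(\left(\left(-74\right) \left(-12\right) - 85\right) + 47938\right) \left(-34678 - \left(5 - 26 \sqrt{22}\right)\right) = \left(\left(888 - 85\right) + 47938\right) \left(-34683 + 26 \sqrt{22}\right) = \left(803 + 47938\right) \left(-34683 + 26 \sqrt{22}\right) = 48741 \left(-34683 + 26 \sqrt{22}\right) = -1690484103 + 1267266 \sqrt{22}$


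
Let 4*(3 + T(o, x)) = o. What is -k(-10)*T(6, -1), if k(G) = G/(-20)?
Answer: ¾ ≈ 0.75000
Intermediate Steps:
T(o, x) = -3 + o/4
k(G) = -G/20 (k(G) = G*(-1/20) = -G/20)
-k(-10)*T(6, -1) = -(-1/20*(-10))*(-3 + (¼)*6) = -(-3 + 3/2)/2 = -(-3)/(2*2) = -1*(-¾) = ¾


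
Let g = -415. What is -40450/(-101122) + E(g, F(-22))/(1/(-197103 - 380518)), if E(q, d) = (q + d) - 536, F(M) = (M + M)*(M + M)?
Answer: -28767018930060/50561 ≈ -5.6896e+8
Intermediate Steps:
F(M) = 4*M² (F(M) = (2*M)*(2*M) = 4*M²)
E(q, d) = -536 + d + q (E(q, d) = (d + q) - 536 = -536 + d + q)
-40450/(-101122) + E(g, F(-22))/(1/(-197103 - 380518)) = -40450/(-101122) + (-536 + 4*(-22)² - 415)/(1/(-197103 - 380518)) = -40450*(-1/101122) + (-536 + 4*484 - 415)/(1/(-577621)) = 20225/50561 + (-536 + 1936 - 415)/(-1/577621) = 20225/50561 + 985*(-577621) = 20225/50561 - 568956685 = -28767018930060/50561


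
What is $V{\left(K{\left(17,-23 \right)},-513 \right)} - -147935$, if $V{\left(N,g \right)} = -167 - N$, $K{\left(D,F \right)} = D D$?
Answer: $147479$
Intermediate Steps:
$K{\left(D,F \right)} = D^{2}$
$V{\left(K{\left(17,-23 \right)},-513 \right)} - -147935 = \left(-167 - 17^{2}\right) - -147935 = \left(-167 - 289\right) + 147935 = -456 + 147935 = 147479$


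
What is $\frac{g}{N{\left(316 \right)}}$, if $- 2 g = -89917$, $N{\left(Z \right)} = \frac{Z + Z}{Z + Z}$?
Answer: $\frac{89917}{2} \approx 44959.0$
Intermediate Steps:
$N{\left(Z \right)} = 1$ ($N{\left(Z \right)} = \frac{2 Z}{2 Z} = 2 Z \frac{1}{2 Z} = 1$)
$g = \frac{89917}{2}$ ($g = \left(- \frac{1}{2}\right) \left(-89917\right) = \frac{89917}{2} \approx 44959.0$)
$\frac{g}{N{\left(316 \right)}} = \frac{89917}{2 \cdot 1} = \frac{89917}{2} \cdot 1 = \frac{89917}{2}$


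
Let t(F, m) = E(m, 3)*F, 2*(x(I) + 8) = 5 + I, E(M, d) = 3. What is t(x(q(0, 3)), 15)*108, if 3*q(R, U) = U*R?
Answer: -1782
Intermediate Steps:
q(R, U) = R*U/3 (q(R, U) = (U*R)/3 = (R*U)/3 = R*U/3)
x(I) = -11/2 + I/2 (x(I) = -8 + (5 + I)/2 = -8 + (5/2 + I/2) = -11/2 + I/2)
t(F, m) = 3*F
t(x(q(0, 3)), 15)*108 = (3*(-11/2 + ((⅓)*0*3)/2))*108 = (3*(-11/2 + (½)*0))*108 = (3*(-11/2 + 0))*108 = (3*(-11/2))*108 = -33/2*108 = -1782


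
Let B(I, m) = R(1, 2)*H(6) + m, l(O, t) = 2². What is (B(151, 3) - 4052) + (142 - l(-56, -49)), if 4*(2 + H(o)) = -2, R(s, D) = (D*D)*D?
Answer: -3931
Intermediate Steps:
R(s, D) = D³ (R(s, D) = D²*D = D³)
H(o) = -5/2 (H(o) = -2 + (¼)*(-2) = -2 - ½ = -5/2)
l(O, t) = 4
B(I, m) = -20 + m (B(I, m) = 2³*(-5/2) + m = 8*(-5/2) + m = -20 + m)
(B(151, 3) - 4052) + (142 - l(-56, -49)) = ((-20 + 3) - 4052) + (142 - 1*4) = (-17 - 4052) + (142 - 4) = -4069 + 138 = -3931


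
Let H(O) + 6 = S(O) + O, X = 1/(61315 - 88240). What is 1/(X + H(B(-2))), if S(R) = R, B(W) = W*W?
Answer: 26925/53849 ≈ 0.50001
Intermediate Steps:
X = -1/26925 (X = 1/(-26925) = -1/26925 ≈ -3.7140e-5)
B(W) = W**2
H(O) = -6 + 2*O (H(O) = -6 + (O + O) = -6 + 2*O)
1/(X + H(B(-2))) = 1/(-1/26925 + (-6 + 2*(-2)**2)) = 1/(-1/26925 + (-6 + 2*4)) = 1/(-1/26925 + (-6 + 8)) = 1/(-1/26925 + 2) = 1/(53849/26925) = 26925/53849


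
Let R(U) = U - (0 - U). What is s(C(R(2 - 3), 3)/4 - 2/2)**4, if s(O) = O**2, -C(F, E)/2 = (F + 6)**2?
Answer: 43046721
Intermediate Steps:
R(U) = 2*U (R(U) = U - (-1)*U = U + U = 2*U)
C(F, E) = -2*(6 + F)**2 (C(F, E) = -2*(F + 6)**2 = -2*(6 + F)**2)
s(C(R(2 - 3), 3)/4 - 2/2)**4 = ((-2*(6 + 2*(2 - 3))**2/4 - 2/2)**2)**4 = ((-2*(6 + 2*(-1))**2*(1/4) - 2*1/2)**2)**4 = ((-2*(6 - 2)**2*(1/4) - 1)**2)**4 = ((-2*4**2*(1/4) - 1)**2)**4 = ((-2*16*(1/4) - 1)**2)**4 = ((-32*1/4 - 1)**2)**4 = ((-8 - 1)**2)**4 = ((-9)**2)**4 = 81**4 = 43046721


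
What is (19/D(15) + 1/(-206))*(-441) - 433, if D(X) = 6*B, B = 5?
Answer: -365732/515 ≈ -710.16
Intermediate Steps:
D(X) = 30 (D(X) = 6*5 = 30)
(19/D(15) + 1/(-206))*(-441) - 433 = (19/30 + 1/(-206))*(-441) - 433 = (19*(1/30) + 1*(-1/206))*(-441) - 433 = (19/30 - 1/206)*(-441) - 433 = (971/1545)*(-441) - 433 = -142737/515 - 433 = -365732/515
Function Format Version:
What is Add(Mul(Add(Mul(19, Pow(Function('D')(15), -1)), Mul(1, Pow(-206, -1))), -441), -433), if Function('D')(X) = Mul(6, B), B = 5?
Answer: Rational(-365732, 515) ≈ -710.16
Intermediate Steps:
Function('D')(X) = 30 (Function('D')(X) = Mul(6, 5) = 30)
Add(Mul(Add(Mul(19, Pow(Function('D')(15), -1)), Mul(1, Pow(-206, -1))), -441), -433) = Add(Mul(Add(Mul(19, Pow(30, -1)), Mul(1, Pow(-206, -1))), -441), -433) = Add(Mul(Add(Mul(19, Rational(1, 30)), Mul(1, Rational(-1, 206))), -441), -433) = Add(Mul(Add(Rational(19, 30), Rational(-1, 206)), -441), -433) = Add(Mul(Rational(971, 1545), -441), -433) = Add(Rational(-142737, 515), -433) = Rational(-365732, 515)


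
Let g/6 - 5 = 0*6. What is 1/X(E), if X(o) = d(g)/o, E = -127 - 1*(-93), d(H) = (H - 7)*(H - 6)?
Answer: -17/276 ≈ -0.061594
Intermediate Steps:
g = 30 (g = 30 + 6*(0*6) = 30 + 6*0 = 30 + 0 = 30)
d(H) = (-7 + H)*(-6 + H)
E = -34 (E = -127 + 93 = -34)
X(o) = 552/o (X(o) = (42 + 30² - 13*30)/o = (42 + 900 - 390)/o = 552/o)
1/X(E) = 1/(552/(-34)) = 1/(552*(-1/34)) = 1/(-276/17) = -17/276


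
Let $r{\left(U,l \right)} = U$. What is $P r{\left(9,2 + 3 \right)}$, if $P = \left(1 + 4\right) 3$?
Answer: $135$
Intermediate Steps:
$P = 15$ ($P = 5 \cdot 3 = 15$)
$P r{\left(9,2 + 3 \right)} = 15 \cdot 9 = 135$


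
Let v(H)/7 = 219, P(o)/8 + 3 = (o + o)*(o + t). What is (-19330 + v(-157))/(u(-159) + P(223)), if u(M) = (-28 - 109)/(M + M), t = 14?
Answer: -5659446/268898393 ≈ -0.021047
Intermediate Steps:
P(o) = -24 + 16*o*(14 + o) (P(o) = -24 + 8*((o + o)*(o + 14)) = -24 + 8*((2*o)*(14 + o)) = -24 + 8*(2*o*(14 + o)) = -24 + 16*o*(14 + o))
u(M) = -137/(2*M) (u(M) = -137*1/(2*M) = -137/(2*M))
v(H) = 1533 (v(H) = 7*219 = 1533)
(-19330 + v(-157))/(u(-159) + P(223)) = (-19330 + 1533)/(-137/2/(-159) + (-24 + 16*223**2 + 224*223)) = -17797/(-137/2*(-1/159) + (-24 + 16*49729 + 49952)) = -17797/(137/318 + (-24 + 795664 + 49952)) = -17797/(137/318 + 845592) = -17797/268898393/318 = -17797*318/268898393 = -5659446/268898393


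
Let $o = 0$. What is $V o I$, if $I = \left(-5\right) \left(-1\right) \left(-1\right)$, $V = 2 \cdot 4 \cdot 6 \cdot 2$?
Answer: $0$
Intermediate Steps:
$V = 96$ ($V = 8 \cdot 12 = 96$)
$I = -5$ ($I = 5 \left(-1\right) = -5$)
$V o I = 96 \cdot 0 \left(-5\right) = 0 \left(-5\right) = 0$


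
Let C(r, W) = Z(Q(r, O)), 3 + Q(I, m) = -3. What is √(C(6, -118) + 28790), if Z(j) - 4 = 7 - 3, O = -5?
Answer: 11*√238 ≈ 169.70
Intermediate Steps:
Q(I, m) = -6 (Q(I, m) = -3 - 3 = -6)
Z(j) = 8 (Z(j) = 4 + (7 - 3) = 4 + 4 = 8)
C(r, W) = 8
√(C(6, -118) + 28790) = √(8 + 28790) = √28798 = 11*√238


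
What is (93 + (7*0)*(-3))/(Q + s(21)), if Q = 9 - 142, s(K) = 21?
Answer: -93/112 ≈ -0.83036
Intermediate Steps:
Q = -133
(93 + (7*0)*(-3))/(Q + s(21)) = (93 + (7*0)*(-3))/(-133 + 21) = (93 + 0*(-3))/(-112) = (93 + 0)*(-1/112) = 93*(-1/112) = -93/112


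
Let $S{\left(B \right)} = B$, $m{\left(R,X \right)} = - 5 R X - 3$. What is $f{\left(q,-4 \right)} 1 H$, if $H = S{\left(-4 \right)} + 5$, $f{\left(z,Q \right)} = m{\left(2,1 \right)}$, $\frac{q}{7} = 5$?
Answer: $-13$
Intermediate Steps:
$q = 35$ ($q = 7 \cdot 5 = 35$)
$m{\left(R,X \right)} = -3 - 5 R X$ ($m{\left(R,X \right)} = - 5 R X - 3 = -3 - 5 R X$)
$f{\left(z,Q \right)} = -13$ ($f{\left(z,Q \right)} = -3 - 10 \cdot 1 = -3 - 10 = -13$)
$H = 1$ ($H = -4 + 5 = 1$)
$f{\left(q,-4 \right)} 1 H = \left(-13\right) 1 \cdot 1 = \left(-13\right) 1 = -13$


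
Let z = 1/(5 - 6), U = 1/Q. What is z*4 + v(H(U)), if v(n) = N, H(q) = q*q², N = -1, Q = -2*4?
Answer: -5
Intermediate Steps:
Q = -8
U = -⅛ (U = 1/(-8) = -⅛ ≈ -0.12500)
H(q) = q³
z = -1 (z = 1/(-1) = -1)
v(n) = -1
z*4 + v(H(U)) = -1*4 - 1 = -4 - 1 = -5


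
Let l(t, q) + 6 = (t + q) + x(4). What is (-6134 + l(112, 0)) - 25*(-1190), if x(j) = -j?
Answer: 23718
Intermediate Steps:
l(t, q) = -10 + q + t (l(t, q) = -6 + ((t + q) - 1*4) = -6 + ((q + t) - 4) = -6 + (-4 + q + t) = -10 + q + t)
(-6134 + l(112, 0)) - 25*(-1190) = (-6134 + (-10 + 0 + 112)) - 25*(-1190) = (-6134 + 102) - 1*(-29750) = -6032 + 29750 = 23718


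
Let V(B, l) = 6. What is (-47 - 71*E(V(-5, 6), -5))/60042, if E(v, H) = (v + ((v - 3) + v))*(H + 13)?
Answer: -8567/60042 ≈ -0.14268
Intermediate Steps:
E(v, H) = (-3 + 3*v)*(13 + H) (E(v, H) = (v + ((-3 + v) + v))*(13 + H) = (v + (-3 + 2*v))*(13 + H) = (-3 + 3*v)*(13 + H))
(-47 - 71*E(V(-5, 6), -5))/60042 = (-47 - 71*(-39 - 3*(-5) + 39*6 + 3*(-5)*6))/60042 = (-47 - 71*(-39 + 15 + 234 - 90))*(1/60042) = (-47 - 71*120)*(1/60042) = (-47 - 8520)*(1/60042) = -8567*1/60042 = -8567/60042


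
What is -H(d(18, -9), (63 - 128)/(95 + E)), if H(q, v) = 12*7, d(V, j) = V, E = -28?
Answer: -84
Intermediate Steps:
H(q, v) = 84
-H(d(18, -9), (63 - 128)/(95 + E)) = -1*84 = -84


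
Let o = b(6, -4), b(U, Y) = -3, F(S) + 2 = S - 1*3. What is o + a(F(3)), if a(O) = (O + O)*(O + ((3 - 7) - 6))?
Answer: 45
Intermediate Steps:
F(S) = -5 + S (F(S) = -2 + (S - 1*3) = -2 + (S - 3) = -2 + (-3 + S) = -5 + S)
a(O) = 2*O*(-10 + O) (a(O) = (2*O)*(O + (-4 - 6)) = (2*O)*(O - 10) = (2*O)*(-10 + O) = 2*O*(-10 + O))
o = -3
o + a(F(3)) = -3 + 2*(-5 + 3)*(-10 + (-5 + 3)) = -3 + 2*(-2)*(-10 - 2) = -3 + 2*(-2)*(-12) = -3 + 48 = 45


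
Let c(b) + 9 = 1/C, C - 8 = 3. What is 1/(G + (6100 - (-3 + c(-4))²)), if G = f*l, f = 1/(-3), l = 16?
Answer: 363/2160881 ≈ 0.00016799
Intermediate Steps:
f = -⅓ ≈ -0.33333
C = 11 (C = 8 + 3 = 11)
G = -16/3 (G = -⅓*16 = -16/3 ≈ -5.3333)
c(b) = -98/11 (c(b) = -9 + 1/11 = -98/11)
1/(G + (6100 - (-3 + c(-4))²)) = 1/(-16/3 + (6100 - (-3 - 98/11)²)) = 1/(-16/3 + (6100 - (-131/11)²)) = 1/(-16/3 + (6100 - 1*17161/121)) = 1/(-16/3 + (6100 - 17161/121)) = 1/(-16/3 + 720939/121) = 1/(2160881/363) = 363/2160881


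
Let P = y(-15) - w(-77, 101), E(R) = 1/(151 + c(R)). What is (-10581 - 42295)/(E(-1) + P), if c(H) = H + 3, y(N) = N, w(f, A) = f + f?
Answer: -2022507/5317 ≈ -380.38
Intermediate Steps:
w(f, A) = 2*f
c(H) = 3 + H
E(R) = 1/(154 + R) (E(R) = 1/(151 + (3 + R)) = 1/(154 + R))
P = 139 (P = -15 - 2*(-77) = -15 - 1*(-154) = -15 + 154 = 139)
(-10581 - 42295)/(E(-1) + P) = (-10581 - 42295)/(1/(154 - 1) + 139) = -52876/(1/153 + 139) = -52876/21268/153 = -52876*153/21268 = -2022507/5317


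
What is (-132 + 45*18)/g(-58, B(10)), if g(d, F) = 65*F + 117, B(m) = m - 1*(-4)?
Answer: 678/1027 ≈ 0.66018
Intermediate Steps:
B(m) = 4 + m (B(m) = m + 4 = 4 + m)
g(d, F) = 117 + 65*F
(-132 + 45*18)/g(-58, B(10)) = (-132 + 45*18)/(117 + 65*(4 + 10)) = (-132 + 810)/(117 + 65*14) = 678/(117 + 910) = 678/1027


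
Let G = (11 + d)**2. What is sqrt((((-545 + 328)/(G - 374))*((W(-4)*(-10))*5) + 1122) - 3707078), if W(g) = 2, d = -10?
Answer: 2*I*sqrt(128903511606)/373 ≈ 1925.1*I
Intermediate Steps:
G = 1 (G = (11 - 10)**2 = 1**2 = 1)
sqrt((((-545 + 328)/(G - 374))*((W(-4)*(-10))*5) + 1122) - 3707078) = sqrt((((-545 + 328)/(1 - 374))*((2*(-10))*5) + 1122) - 3707078) = sqrt(((-217/(-373))*(-20*5) + 1122) - 3707078) = sqrt((-217*(-1/373)*(-100) + 1122) - 3707078) = sqrt(((217/373)*(-100) + 1122) - 3707078) = sqrt((-21700/373 + 1122) - 3707078) = sqrt(396806/373 - 3707078) = sqrt(-1382343288/373) = 2*I*sqrt(128903511606)/373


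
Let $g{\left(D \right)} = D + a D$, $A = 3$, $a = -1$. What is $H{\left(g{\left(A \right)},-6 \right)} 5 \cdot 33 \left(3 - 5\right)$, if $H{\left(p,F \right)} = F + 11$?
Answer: $-1650$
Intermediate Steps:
$g{\left(D \right)} = 0$ ($g{\left(D \right)} = D - D = 0$)
$H{\left(p,F \right)} = 11 + F$
$H{\left(g{\left(A \right)},-6 \right)} 5 \cdot 33 \left(3 - 5\right) = \left(11 - 6\right) 5 \cdot 33 \left(3 - 5\right) = 5 \cdot 165 \left(3 - 5\right) = 825 \left(-2\right) = -1650$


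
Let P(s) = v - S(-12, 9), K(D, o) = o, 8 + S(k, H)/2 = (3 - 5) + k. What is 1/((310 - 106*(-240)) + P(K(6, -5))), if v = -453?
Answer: 1/25341 ≈ 3.9462e-5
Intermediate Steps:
S(k, H) = -20 + 2*k (S(k, H) = -16 + 2*((3 - 5) + k) = -16 + 2*(-2 + k) = -16 + (-4 + 2*k) = -20 + 2*k)
P(s) = -409 (P(s) = -453 - (-20 + 2*(-12)) = -453 - (-20 - 24) = -453 - 1*(-44) = -453 + 44 = -409)
1/((310 - 106*(-240)) + P(K(6, -5))) = 1/((310 - 106*(-240)) - 409) = 1/((310 + 25440) - 409) = 1/(25750 - 409) = 1/25341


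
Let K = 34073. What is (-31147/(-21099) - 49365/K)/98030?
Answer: 58342/208504075245 ≈ 2.7981e-7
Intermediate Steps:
(-31147/(-21099) - 49365/K)/98030 = (-31147/(-21099) - 49365/34073)/98030 = (-31147*(-1/21099) - 49365*1/34073)*(1/98030) = (31147/21099 - 49365/34073)*(1/98030) = (116684/4253883)*(1/98030) = 58342/208504075245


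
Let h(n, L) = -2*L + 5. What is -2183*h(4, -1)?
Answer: -15281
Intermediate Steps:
h(n, L) = 5 - 2*L
-2183*h(4, -1) = -2183*(5 - 2*(-1)) = -2183*(5 + 2) = -2183*7 = -15281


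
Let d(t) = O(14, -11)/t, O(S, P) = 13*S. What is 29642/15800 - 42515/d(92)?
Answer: -15448602289/718900 ≈ -21489.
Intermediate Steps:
d(t) = 182/t (d(t) = (13*14)/t = 182/t)
29642/15800 - 42515/d(92) = 29642/15800 - 42515/(182/92) = 29642*(1/15800) - 42515/(182*(1/92)) = 14821/7900 - 42515/91/46 = 14821/7900 - 42515*46/91 = 14821/7900 - 1955690/91 = -15448602289/718900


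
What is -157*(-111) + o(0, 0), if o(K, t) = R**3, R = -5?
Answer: 17302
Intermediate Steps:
o(K, t) = -125 (o(K, t) = (-5)**3 = -125)
-157*(-111) + o(0, 0) = -157*(-111) - 125 = 17427 - 125 = 17302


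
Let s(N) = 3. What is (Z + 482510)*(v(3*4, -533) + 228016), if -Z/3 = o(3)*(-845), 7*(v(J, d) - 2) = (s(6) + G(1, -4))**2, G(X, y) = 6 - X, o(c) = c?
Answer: 782316661850/7 ≈ 1.1176e+11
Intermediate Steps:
v(J, d) = 78/7 (v(J, d) = 2 + (3 + (6 - 1*1))**2/7 = 2 + (3 + (6 - 1))**2/7 = 2 + (3 + 5)**2/7 = 2 + (1/7)*8**2 = 2 + (1/7)*64 = 2 + 64/7 = 78/7)
Z = 7605 (Z = -9*(-845) = -3*(-2535) = 7605)
(Z + 482510)*(v(3*4, -533) + 228016) = (7605 + 482510)*(78/7 + 228016) = 490115*(1596190/7) = 782316661850/7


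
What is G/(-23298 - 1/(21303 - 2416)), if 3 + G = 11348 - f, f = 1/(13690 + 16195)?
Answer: -6403549034388/13150276437395 ≈ -0.48695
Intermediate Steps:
f = 1/29885 ≈ 3.3462e-5
G = 339045324/29885 (G = -3 + (11348 - 1*1/29885) = -3 + (11348 - 1/29885) = -3 + 339134979/29885 = 339045324/29885 ≈ 11345.)
G/(-23298 - 1/(21303 - 2416)) = 339045324/(29885*(-23298 - 1/(21303 - 2416))) = 339045324/(29885*(-23298 - 1/18887)) = 339045324/(29885*(-440029327/18887)) = (339045324/29885)*(-18887/440029327) = -6403549034388/13150276437395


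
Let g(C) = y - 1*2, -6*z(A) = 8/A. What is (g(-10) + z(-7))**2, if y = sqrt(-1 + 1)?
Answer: 1444/441 ≈ 3.2744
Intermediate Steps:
y = 0 (y = sqrt(0) = 0)
z(A) = -4/(3*A)
g(C) = -2 (g(C) = 0 - 1*2 = 0 - 2 = -2)
(g(-10) + z(-7))**2 = (-2 - 4/3/(-7))**2 = (-2 - 4/3*(-1/7))**2 = (-2 + 4/21)**2 = (-38/21)**2 = 1444/441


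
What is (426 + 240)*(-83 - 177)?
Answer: -173160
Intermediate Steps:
(426 + 240)*(-83 - 177) = 666*(-260) = -173160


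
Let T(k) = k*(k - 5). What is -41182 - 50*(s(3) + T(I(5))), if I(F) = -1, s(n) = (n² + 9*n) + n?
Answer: -43432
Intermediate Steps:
s(n) = n² + 10*n
T(k) = k*(-5 + k)
-41182 - 50*(s(3) + T(I(5))) = -41182 - 50*(3*(10 + 3) - (-5 - 1)) = -41182 - 50*(3*13 - 1*(-6)) = -41182 - 50*(39 + 6) = -41182 - 50*45 = -41182 - 2250 = -43432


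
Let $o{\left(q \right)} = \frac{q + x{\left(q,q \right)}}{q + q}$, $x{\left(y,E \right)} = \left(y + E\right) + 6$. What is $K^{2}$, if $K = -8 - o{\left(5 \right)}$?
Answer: $\frac{10201}{100} \approx 102.01$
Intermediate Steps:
$x{\left(y,E \right)} = 6 + E + y$ ($x{\left(y,E \right)} = \left(E + y\right) + 6 = 6 + E + y$)
$o{\left(q \right)} = \frac{6 + 3 q}{2 q}$ ($o{\left(q \right)} = \frac{q + \left(6 + q + q\right)}{q + q} = \frac{q + \left(6 + 2 q\right)}{2 q} = \left(6 + 3 q\right) \frac{1}{2 q} = \frac{6 + 3 q}{2 q}$)
$K = - \frac{101}{10}$ ($K = -8 - \left(\frac{3}{2} + \frac{3}{5}\right) = -8 - \frac{21}{10} = - \frac{101}{10} \approx -10.1$)
$K^{2} = \left(- \frac{101}{10}\right)^{2} = \frac{10201}{100}$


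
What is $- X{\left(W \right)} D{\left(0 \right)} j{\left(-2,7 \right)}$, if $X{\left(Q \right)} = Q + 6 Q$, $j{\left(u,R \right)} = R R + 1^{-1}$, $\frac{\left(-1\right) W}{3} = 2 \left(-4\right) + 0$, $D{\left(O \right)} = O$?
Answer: $0$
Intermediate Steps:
$W = 24$ ($W = - 3 \left(2 \left(-4\right) + 0\right) = - 3 \left(-8 + 0\right) = \left(-3\right) \left(-8\right) = 24$)
$j{\left(u,R \right)} = 1 + R^{2}$ ($j{\left(u,R \right)} = R^{2} + 1 = 1 + R^{2}$)
$X{\left(Q \right)} = 7 Q$
$- X{\left(W \right)} D{\left(0 \right)} j{\left(-2,7 \right)} = - 7 \cdot 24 \cdot 0 \left(1 + 7^{2}\right) = - 168 \cdot 0 \left(1 + 49\right) = - 0 \cdot 50 = \left(-1\right) 0 = 0$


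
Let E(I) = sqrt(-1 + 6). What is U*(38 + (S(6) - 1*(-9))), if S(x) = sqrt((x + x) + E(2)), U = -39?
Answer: -1833 - 39*sqrt(12 + sqrt(5)) ≈ -1980.2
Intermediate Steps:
E(I) = sqrt(5)
S(x) = sqrt(sqrt(5) + 2*x) (S(x) = sqrt((x + x) + sqrt(5)) = sqrt(2*x + sqrt(5)) = sqrt(sqrt(5) + 2*x))
U*(38 + (S(6) - 1*(-9))) = -39*(38 + (sqrt(sqrt(5) + 2*6) - 1*(-9))) = -39*(38 + (sqrt(sqrt(5) + 12) + 9)) = -39*(38 + (sqrt(12 + sqrt(5)) + 9)) = -39*(38 + (9 + sqrt(12 + sqrt(5)))) = -39*(47 + sqrt(12 + sqrt(5))) = -1833 - 39*sqrt(12 + sqrt(5))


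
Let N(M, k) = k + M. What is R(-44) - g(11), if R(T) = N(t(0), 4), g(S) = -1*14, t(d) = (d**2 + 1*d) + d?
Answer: 18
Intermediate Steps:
t(d) = d**2 + 2*d (t(d) = (d**2 + d) + d = (d + d**2) + d = d**2 + 2*d)
N(M, k) = M + k
g(S) = -14
R(T) = 4 (R(T) = 0*(2 + 0) + 4 = 0*2 + 4 = 0 + 4 = 4)
R(-44) - g(11) = 4 - 1*(-14) = 4 + 14 = 18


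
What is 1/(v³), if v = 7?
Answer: 1/343 ≈ 0.0029155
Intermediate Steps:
1/(v³) = 1/(7³) = 1/343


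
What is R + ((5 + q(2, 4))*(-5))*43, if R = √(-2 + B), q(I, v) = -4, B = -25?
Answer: -215 + 3*I*√3 ≈ -215.0 + 5.1962*I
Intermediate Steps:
R = 3*I*√3 (R = √(-2 - 25) = √(-27) = 3*I*√3 ≈ 5.1962*I)
R + ((5 + q(2, 4))*(-5))*43 = 3*I*√3 + ((5 - 4)*(-5))*43 = 3*I*√3 + (1*(-5))*43 = 3*I*√3 - 5*43 = 3*I*√3 - 215 = -215 + 3*I*√3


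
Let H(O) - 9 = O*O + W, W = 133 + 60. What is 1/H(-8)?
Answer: 1/266 ≈ 0.0037594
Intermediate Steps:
W = 193
H(O) = 202 + O² (H(O) = 9 + (O*O + 193) = 9 + (O² + 193) = 9 + (193 + O²) = 202 + O²)
1/H(-8) = 1/(202 + (-8)²) = 1/(202 + 64) = 1/266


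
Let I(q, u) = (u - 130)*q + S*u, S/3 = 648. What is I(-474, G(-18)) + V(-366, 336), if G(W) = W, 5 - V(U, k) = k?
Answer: 34829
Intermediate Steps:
V(U, k) = 5 - k
S = 1944 (S = 3*648 = 1944)
I(q, u) = 1944*u + q*(-130 + u) (I(q, u) = (u - 130)*q + 1944*u = (-130 + u)*q + 1944*u = q*(-130 + u) + 1944*u = 1944*u + q*(-130 + u))
I(-474, G(-18)) + V(-366, 336) = (-130*(-474) + 1944*(-18) - 474*(-18)) + (5 - 1*336) = (61620 - 34992 + 8532) + (5 - 336) = 35160 - 331 = 34829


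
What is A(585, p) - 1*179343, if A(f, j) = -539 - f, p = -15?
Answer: -180467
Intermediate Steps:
A(585, p) - 1*179343 = (-539 - 1*585) - 1*179343 = (-539 - 585) - 179343 = -1124 - 179343 = -180467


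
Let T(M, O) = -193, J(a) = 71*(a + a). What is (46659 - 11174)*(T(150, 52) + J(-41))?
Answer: -213442275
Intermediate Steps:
J(a) = 142*a (J(a) = 71*(2*a) = 142*a)
(46659 - 11174)*(T(150, 52) + J(-41)) = (46659 - 11174)*(-193 + 142*(-41)) = 35485*(-193 - 5822) = 35485*(-6015) = -213442275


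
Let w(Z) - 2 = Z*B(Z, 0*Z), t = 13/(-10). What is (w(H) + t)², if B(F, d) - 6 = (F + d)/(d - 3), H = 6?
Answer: 61009/100 ≈ 610.09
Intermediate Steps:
B(F, d) = 6 + (F + d)/(-3 + d) (B(F, d) = 6 + (F + d)/(d - 3) = 6 + (F + d)/(-3 + d))
t = -13/10 (t = 13*(-⅒) = -13/10 ≈ -1.3000)
w(Z) = 2 + Z*(6 - Z/3) (w(Z) = 2 + Z*((-18 + Z + 7*(0*Z))/(-3 + 0*Z)) = 2 + Z*((-18 + Z + 7*0)/(-3 + 0)) = 2 + Z*((-18 + Z + 0)/(-3)) = 2 + Z*(-(-18 + Z)/3) = 2 + Z*(6 - Z/3))
(w(H) + t)² = ((2 - ⅓*6*(-18 + 6)) - 13/10)² = ((2 - ⅓*6*(-12)) - 13/10)² = ((2 + 24) - 13/10)² = (26 - 13/10)² = (247/10)² = 61009/100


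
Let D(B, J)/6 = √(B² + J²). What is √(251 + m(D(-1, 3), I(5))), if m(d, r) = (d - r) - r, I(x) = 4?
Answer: √(243 + 6*√10) ≈ 16.186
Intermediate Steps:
D(B, J) = 6*√(B² + J²)
m(d, r) = d - 2*r
√(251 + m(D(-1, 3), I(5))) = √(251 + (6*√((-1)² + 3²) - 2*4)) = √(251 + (6*√(1 + 9) - 8)) = √(251 + (6*√10 - 8)) = √(251 + (-8 + 6*√10)) = √(243 + 6*√10)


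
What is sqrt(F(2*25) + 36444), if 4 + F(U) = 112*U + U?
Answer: sqrt(42090) ≈ 205.16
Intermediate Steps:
F(U) = -4 + 113*U (F(U) = -4 + (112*U + U) = -4 + 113*U)
sqrt(F(2*25) + 36444) = sqrt((-4 + 113*(2*25)) + 36444) = sqrt((-4 + 113*50) + 36444) = sqrt((-4 + 5650) + 36444) = sqrt(5646 + 36444) = sqrt(42090)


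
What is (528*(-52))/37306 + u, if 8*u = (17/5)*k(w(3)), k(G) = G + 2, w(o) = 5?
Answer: 1670587/746120 ≈ 2.2390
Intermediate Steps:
k(G) = 2 + G
u = 119/40 (u = ((17/5)*(2 + 5))/8 = ((17*(⅕))*7)/8 = ((17/5)*7)/8 = (⅛)*(119/5) = 119/40 ≈ 2.9750)
(528*(-52))/37306 + u = (528*(-52))/37306 + 119/40 = -27456*1/37306 + 119/40 = -13728/18653 + 119/40 = 1670587/746120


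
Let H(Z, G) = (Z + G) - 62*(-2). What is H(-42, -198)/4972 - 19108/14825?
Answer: -24181169/18427475 ≈ -1.3122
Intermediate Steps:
H(Z, G) = 124 + G + Z (H(Z, G) = (G + Z) + 124 = 124 + G + Z)
H(-42, -198)/4972 - 19108/14825 = (124 - 198 - 42)/4972 - 19108/14825 = -116*1/4972 - 19108*1/14825 = -29/1243 - 19108/14825 = -24181169/18427475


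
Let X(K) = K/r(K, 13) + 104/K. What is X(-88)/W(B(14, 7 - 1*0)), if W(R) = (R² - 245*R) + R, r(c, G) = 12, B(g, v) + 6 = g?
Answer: 281/62304 ≈ 0.0045101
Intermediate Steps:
B(g, v) = -6 + g
W(R) = R² - 244*R
X(K) = 104/K + K/12 (X(K) = K/12 + 104/K = 104/K + K/12)
X(-88)/W(B(14, 7 - 1*0)) = (104/(-88) + (1/12)*(-88))/(((-6 + 14)*(-244 + (-6 + 14)))) = (104*(-1/88) - 22/3)/((8*(-244 + 8))) = (-13/11 - 22/3)/((8*(-236))) = -281/33/(-1888) = -281/33*(-1/1888) = 281/62304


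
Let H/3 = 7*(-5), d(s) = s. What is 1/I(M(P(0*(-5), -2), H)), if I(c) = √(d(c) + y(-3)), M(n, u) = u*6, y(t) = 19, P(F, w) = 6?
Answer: -I*√611/611 ≈ -0.040456*I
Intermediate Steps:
H = -105 (H = 3*(7*(-5)) = 3*(-35) = -105)
M(n, u) = 6*u
I(c) = √(19 + c) (I(c) = √(c + 19) = √(19 + c))
1/I(M(P(0*(-5), -2), H)) = 1/(√(19 + 6*(-105))) = 1/(√(19 - 630)) = 1/(√(-611)) = 1/(I*√611) = -I*√611/611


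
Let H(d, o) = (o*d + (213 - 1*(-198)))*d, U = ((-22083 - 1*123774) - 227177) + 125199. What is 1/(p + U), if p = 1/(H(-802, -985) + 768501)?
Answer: -633117061/156908566812936 ≈ -4.0349e-6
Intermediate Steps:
U = -247835 (U = ((-22083 - 123774) - 227177) + 125199 = (-145857 - 227177) + 125199 = -373034 + 125199 = -247835)
H(d, o) = d*(411 + d*o) (H(d, o) = (d*o + (213 + 198))*d = (d*o + 411)*d = (411 + d*o)*d = d*(411 + d*o))
p = -1/633117061 (p = 1/(-802*(411 - 802*(-985)) + 768501) = 1/(-802*(411 + 789970) + 768501) = 1/(-802*790381 + 768501) = 1/(-633885562 + 768501) = 1/(-633117061) = -1/633117061 ≈ -1.5795e-9)
1/(p + U) = 1/(-1/633117061 - 247835) = 1/(-156908566812936/633117061) = -633117061/156908566812936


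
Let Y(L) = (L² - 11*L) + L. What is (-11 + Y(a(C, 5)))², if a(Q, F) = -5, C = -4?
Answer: 4096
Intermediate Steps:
Y(L) = L² - 10*L
(-11 + Y(a(C, 5)))² = (-11 - 5*(-10 - 5))² = (-11 - 5*(-15))² = (-11 + 75)² = 64² = 4096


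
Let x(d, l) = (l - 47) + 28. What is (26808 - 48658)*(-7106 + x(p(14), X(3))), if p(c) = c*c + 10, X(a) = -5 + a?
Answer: 155724950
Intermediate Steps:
p(c) = 10 + c**2 (p(c) = c**2 + 10 = 10 + c**2)
x(d, l) = -19 + l (x(d, l) = (-47 + l) + 28 = -19 + l)
(26808 - 48658)*(-7106 + x(p(14), X(3))) = (26808 - 48658)*(-7106 + (-19 + (-5 + 3))) = -21850*(-7106 + (-19 - 2)) = -21850*(-7106 - 21) = -21850*(-7127) = 155724950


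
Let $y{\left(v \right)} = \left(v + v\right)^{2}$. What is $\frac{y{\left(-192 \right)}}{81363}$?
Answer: $\frac{49152}{27121} \approx 1.8123$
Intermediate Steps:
$y{\left(v \right)} = 4 v^{2}$ ($y{\left(v \right)} = \left(2 v\right)^{2} = 4 v^{2}$)
$\frac{y{\left(-192 \right)}}{81363} = \frac{4 \left(-192\right)^{2}}{81363} = 4 \cdot 36864 \cdot \frac{1}{81363} = 147456 \cdot \frac{1}{81363} = \frac{49152}{27121}$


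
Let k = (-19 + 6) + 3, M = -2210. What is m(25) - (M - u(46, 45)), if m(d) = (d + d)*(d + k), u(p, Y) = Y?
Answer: 3005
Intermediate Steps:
k = -10 (k = -13 + 3 = -10)
m(d) = 2*d*(-10 + d) (m(d) = (d + d)*(d - 10) = (2*d)*(-10 + d) = 2*d*(-10 + d))
m(25) - (M - u(46, 45)) = 2*25*(-10 + 25) - (-2210 - 1*45) = 2*25*15 - (-2210 - 45) = 750 - 1*(-2255) = 750 + 2255 = 3005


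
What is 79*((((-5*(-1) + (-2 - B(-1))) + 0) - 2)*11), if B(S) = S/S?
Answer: 0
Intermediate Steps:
B(S) = 1
79*((((-5*(-1) + (-2 - B(-1))) + 0) - 2)*11) = 79*((((-5*(-1) + (-2 - 1*1)) + 0) - 2)*11) = 79*((((5 + (-2 - 1)) + 0) - 2)*11) = 79*((((5 - 3) + 0) - 2)*11) = 79*(((2 + 0) - 2)*11) = 79*((2 - 2)*11) = 79*(0*11) = 79*0 = 0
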